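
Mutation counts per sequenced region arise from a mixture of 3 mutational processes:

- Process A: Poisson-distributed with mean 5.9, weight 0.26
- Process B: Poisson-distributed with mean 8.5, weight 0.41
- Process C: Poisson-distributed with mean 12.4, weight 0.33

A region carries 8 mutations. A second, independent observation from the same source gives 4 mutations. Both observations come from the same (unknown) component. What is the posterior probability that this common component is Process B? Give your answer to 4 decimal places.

0.4051

Apply Bayes' rule: the posterior for each component is proportional to its prior times its likelihood at x.
Since both observations come from the same component, the likelihood for component k is f_k(x₁)·f_k(x₂).
  f_A = [0.0997604] × [0.138312] = 0.013798
  f_B = [0.137508] × [0.0442549] = 0.0060854
  f_C = [0.0570954] × [0.00405718] = 0.000231646
Weight by the priors:
  π_A·f_A = 0.26 × 0.013798 = 0.00358749
  π_B·f_B = 0.41 × 0.0060854 = 0.00249501
  π_C·f_C = 0.33 × 0.000231646 = 7.64433e-05
Evidence: 0.00358749 + 0.00249501 + 7.64433e-05 = 0.00615895
P(Process B | data) ≈ 0.4051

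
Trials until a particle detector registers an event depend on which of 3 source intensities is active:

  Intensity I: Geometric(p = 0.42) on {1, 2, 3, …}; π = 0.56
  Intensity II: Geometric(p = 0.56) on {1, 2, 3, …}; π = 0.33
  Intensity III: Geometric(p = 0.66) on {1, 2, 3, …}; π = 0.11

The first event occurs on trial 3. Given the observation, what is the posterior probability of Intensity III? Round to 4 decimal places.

Apply Bayes' rule: the posterior for each component is proportional to its prior times its likelihood at x.
Component likelihoods at x = 3:
  p_I = 0.42·(1−0.42)^2 = 0.42·0.3364 = 0.141288
  p_II = 0.56·(1−0.56)^2 = 0.56·0.1936 = 0.108416
  p_III = 0.66·(1−0.66)^2 = 0.66·0.1156 = 0.076296
Prior × likelihood for each component:
  π_I·p_I = 0.56 × 0.141288 = 0.0791213
  π_II·p_II = 0.33 × 0.108416 = 0.0357773
  π_III·p_III = 0.11 × 0.076296 = 0.00839256
Marginal: 0.0791213 + 0.0357773 + 0.00839256 = 0.123291
P(Intensity III | 3) = 0.00839256 / 0.123291 ≈ 0.0681

0.0681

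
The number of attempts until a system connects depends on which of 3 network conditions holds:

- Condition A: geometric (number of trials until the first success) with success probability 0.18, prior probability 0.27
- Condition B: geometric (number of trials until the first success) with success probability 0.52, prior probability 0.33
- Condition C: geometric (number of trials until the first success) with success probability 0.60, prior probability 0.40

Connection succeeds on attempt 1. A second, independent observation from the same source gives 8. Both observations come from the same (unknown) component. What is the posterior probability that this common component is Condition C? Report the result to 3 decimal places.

0.080

Posterior ∝ prior × likelihood, so P(k | x) ∝ π_k f_k(x); normalise over all components.
Since both observations come from the same component, the likelihood for component k is f_k(x₁)·f_k(x₂).
  p_A = [0.18] × [0.0448714] = 0.00807685
  p_B = [0.52] × [0.00305276] = 0.00158743
  p_C = [0.6] × [0.00098304] = 0.000589824
Multiply by the mixture weights:
  π_A·p_A = 0.27 × 0.00807685 = 0.00218075
  π_B·p_B = 0.33 × 0.00158743 = 0.000523853
  π_C·p_C = 0.40 × 0.000589824 = 0.00023593
Normaliser: 0.00218075 + 0.000523853 + 0.00023593 = 0.00294053
P(Condition C | x) = 0.00023593 / 0.00294053 ≈ 0.080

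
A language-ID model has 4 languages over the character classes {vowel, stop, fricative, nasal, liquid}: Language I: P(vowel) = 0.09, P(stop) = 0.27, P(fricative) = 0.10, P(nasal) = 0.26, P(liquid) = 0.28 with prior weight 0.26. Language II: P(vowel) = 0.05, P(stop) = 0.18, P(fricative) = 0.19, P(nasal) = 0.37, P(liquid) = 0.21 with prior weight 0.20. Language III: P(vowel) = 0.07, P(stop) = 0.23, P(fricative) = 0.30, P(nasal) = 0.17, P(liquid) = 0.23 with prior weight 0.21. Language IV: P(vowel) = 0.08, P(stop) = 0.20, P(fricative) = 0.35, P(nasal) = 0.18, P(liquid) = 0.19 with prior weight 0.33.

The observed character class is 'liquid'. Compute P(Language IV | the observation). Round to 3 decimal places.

0.278

The responsibility of component k is π_k f_k(x) divided by Σ_j π_j f_j(x).
Categorical probabilities:
  L_I = P(liquid | comp) = 0.28
  L_II = P(liquid | comp) = 0.21
  L_III = P(liquid | comp) = 0.23
  L_IV = P(liquid | comp) = 0.19
Prior × likelihood for each component:
  π_I·L_I = 0.26 × 0.28 = 0.0728
  π_II·L_II = 0.20 × 0.21 = 0.042
  π_III·L_III = 0.21 × 0.23 = 0.0483
  π_IV·L_IV = 0.33 × 0.19 = 0.0627
Marginal: 0.0728 + 0.042 + 0.0483 + 0.0627 = 0.2258
So the posterior for Language IV is 0.0627 / 0.2258 ≈ 0.278.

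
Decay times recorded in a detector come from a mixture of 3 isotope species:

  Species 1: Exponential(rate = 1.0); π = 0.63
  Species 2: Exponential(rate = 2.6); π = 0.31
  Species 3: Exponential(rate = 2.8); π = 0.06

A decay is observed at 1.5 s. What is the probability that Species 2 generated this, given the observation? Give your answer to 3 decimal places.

Posterior ∝ prior × likelihood, so P(k | x) ∝ π_k f_k(x); normalise over all components.
Evaluate each component's likelihood at the observed value:
  p_1 = 0.22313
  p_2 = 0.052629
  p_3 = 0.0419876
Weight by the priors:
  π_1·p_1 = 0.63 × 0.22313 = 0.140572
  π_2·p_2 = 0.31 × 0.052629 = 0.016315
  π_3·p_3 = 0.06 × 0.0419876 = 0.00251926
Marginal: 0.140572 + 0.016315 + 0.00251926 = 0.159406
Responsibility of Species 2: 0.016315 / 0.159406 ≈ 0.102

0.102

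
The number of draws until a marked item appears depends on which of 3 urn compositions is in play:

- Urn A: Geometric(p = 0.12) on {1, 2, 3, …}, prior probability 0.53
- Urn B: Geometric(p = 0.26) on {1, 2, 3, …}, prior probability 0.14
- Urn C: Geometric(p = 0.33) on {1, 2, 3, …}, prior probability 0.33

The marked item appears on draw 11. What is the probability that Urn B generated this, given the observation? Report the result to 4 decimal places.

By Bayes' theorem, P(k | x) = π_k f_k(x) / Σ_j π_j f_j(x).
Evaluate each component's likelihood at the observed value:
  f_A = 0.12·(1−0.12)^10 = 0.12·0.278501 = 0.0334201
  f_B = 0.26·(1−0.26)^10 = 0.26·0.0492399 = 0.0128024
  f_C = 0.33·(1−0.33)^10 = 0.33·0.0182284 = 0.00601536
Weight by the priors:
  π_A·f_A = 0.53 × 0.0334201 = 0.0177127
  π_B·f_B = 0.14 × 0.0128024 = 0.00179233
  π_C·f_C = 0.33 × 0.00601536 = 0.00198507
Normaliser: 0.0177127 + 0.00179233 + 0.00198507 = 0.0214901
Responsibility of Urn B: 0.00179233 / 0.0214901 ≈ 0.0834

0.0834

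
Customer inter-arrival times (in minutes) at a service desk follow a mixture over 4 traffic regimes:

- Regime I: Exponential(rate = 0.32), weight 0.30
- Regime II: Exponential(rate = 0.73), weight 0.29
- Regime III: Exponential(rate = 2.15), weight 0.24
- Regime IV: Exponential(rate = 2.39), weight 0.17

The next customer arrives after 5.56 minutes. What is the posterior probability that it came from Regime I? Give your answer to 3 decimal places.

P(component k | x) = π_k·f_k(x) / marginal(x), where marginal(x) = Σ_j π_j·f_j(x).
Evaluate each component's likelihood at the observed value:
  p_I = 0.0540074
  p_II = 0.0126069
  p_III = 1.38319e-05
  p_IV = 4.04873e-06
Weight by the priors:
  π_I·p_I = 0.30 × 0.0540074 = 0.0162022
  π_II·p_II = 0.29 × 0.0126069 = 0.003656
  π_III·p_III = 0.24 × 1.38319e-05 = 3.31966e-06
  π_IV·p_IV = 0.17 × 4.04873e-06 = 6.88285e-07
Sum: 0.0162022 + 0.003656 + 3.31966e-06 + 6.88285e-07 = 0.0198622
Responsibility of Regime I: 0.0162022 / 0.0198622 ≈ 0.816

0.816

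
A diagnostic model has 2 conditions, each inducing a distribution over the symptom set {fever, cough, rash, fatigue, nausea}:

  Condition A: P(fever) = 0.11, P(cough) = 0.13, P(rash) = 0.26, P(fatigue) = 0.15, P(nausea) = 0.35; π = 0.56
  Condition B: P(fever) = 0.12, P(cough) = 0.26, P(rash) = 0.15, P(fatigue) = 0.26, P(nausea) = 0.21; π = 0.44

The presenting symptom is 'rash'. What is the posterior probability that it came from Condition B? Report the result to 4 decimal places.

Apply Bayes' rule: the posterior for each component is proportional to its prior times its likelihood at x.
Categorical probabilities:
  p_A = P(rash | comp) = 0.26
  p_B = P(rash | comp) = 0.15
Multiply by the mixture weights:
  π_A·p_A = 0.56 × 0.26 = 0.1456
  π_B·p_B = 0.44 × 0.15 = 0.066
Marginal: 0.1456 + 0.066 = 0.2116
P(Condition B | x) = 0.066 / 0.2116 ≈ 0.3119

0.3119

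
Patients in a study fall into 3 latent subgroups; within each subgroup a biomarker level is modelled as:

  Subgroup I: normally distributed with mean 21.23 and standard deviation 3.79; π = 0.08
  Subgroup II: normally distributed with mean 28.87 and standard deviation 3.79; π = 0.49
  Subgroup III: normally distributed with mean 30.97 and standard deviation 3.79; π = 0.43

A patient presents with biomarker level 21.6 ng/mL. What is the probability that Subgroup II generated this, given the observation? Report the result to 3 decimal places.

0.438

Posterior ∝ prior × likelihood, so P(k | x) ∝ w_k f_k(x); normalise over all components.
Component likelihoods at x = 21.6 ng/mL:
  f_I = (1/(3.79·√(2π)))·exp(−(21.6−21.23)²/(2·3.79²)) = 0.105262·exp(-0.00477) = 0.104761
  f_II = (1/(3.79·√(2π)))·exp(−(21.6−28.87)²/(2·3.79²)) = 0.105262·exp(-1.83976) = 0.0167215
  f_III = (1/(3.79·√(2π)))·exp(−(21.6−30.97)²/(2·3.79²)) = 0.105262·exp(-3.05612) = 0.00495466
Prior × likelihood for each component:
  w_I·f_I = 0.08 × 0.104761 = 0.00838091
  w_II·f_II = 0.49 × 0.0167215 = 0.00819352
  w_III·f_III = 0.43 × 0.00495466 = 0.0021305
Denominator: 0.00838091 + 0.00819352 + 0.0021305 = 0.0187049
Responsibility of Subgroup II: 0.00819352 / 0.0187049 ≈ 0.438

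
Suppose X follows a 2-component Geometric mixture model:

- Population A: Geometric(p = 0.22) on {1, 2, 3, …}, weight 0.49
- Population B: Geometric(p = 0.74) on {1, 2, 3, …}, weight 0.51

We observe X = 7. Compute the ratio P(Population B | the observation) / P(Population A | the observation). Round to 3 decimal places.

Since P(k|x) ∝ w_k f_k(x), the posterior odds are w_i f_i(x) / (w_j f_j(x)).
Component likelihoods at x = 7:
  L_A = 0.0495439
  L_B = 0.000228598
0.000116585 / 0.0242765 ≈ 0.005

0.005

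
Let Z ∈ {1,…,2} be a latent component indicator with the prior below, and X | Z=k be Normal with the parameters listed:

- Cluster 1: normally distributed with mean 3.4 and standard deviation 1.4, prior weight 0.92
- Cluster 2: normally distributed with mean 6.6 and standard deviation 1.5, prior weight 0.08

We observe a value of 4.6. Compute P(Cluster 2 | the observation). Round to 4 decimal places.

0.0460

Posterior ∝ prior × likelihood, so P(k | x) ∝ P(Z=k) f_k(x); normalise over all components.
Evaluate each component's likelihood at the observed value:
  f_1 = 0.197354
  f_2 = 0.10934
Prior × likelihood for each component:
  P(Z=1)·f_1 = 0.92 × 0.197354 = 0.181565
  P(Z=2)·f_2 = 0.08 × 0.10934 = 0.0087472
Evidence: 0.181565 + 0.0087472 = 0.190313
Responsibility of Cluster 2: 0.0087472 / 0.190313 ≈ 0.0460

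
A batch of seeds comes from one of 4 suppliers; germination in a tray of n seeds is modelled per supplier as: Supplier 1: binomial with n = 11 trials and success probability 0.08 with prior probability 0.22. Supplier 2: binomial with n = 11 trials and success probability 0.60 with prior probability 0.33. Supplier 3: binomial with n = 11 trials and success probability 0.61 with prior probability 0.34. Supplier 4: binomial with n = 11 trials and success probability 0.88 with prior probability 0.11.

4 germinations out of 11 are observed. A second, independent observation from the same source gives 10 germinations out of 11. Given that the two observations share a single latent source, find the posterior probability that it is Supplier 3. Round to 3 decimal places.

0.514

P(component k | x) = π_k·f_k(x) / marginal(x), where marginal(x) = Σ_j π_j·f_j(x).
Since both observations come from the same component, the likelihood for component k is f_k(x₁)·f_k(x₂).
  p_1 = [0.0075403] × [1.08663e-10] = 8.19349e-13
  p_2 = [0.0700711] × [0.0266051] = 0.00186425
  p_3 = [0.0627026] × [0.0306024] = 0.00191885
  p_4 = [7.0911e-05] × [0.367621] = 2.60684e-05
Weight by the priors:
  π_1·p_1 = 0.22 × 8.19349e-13 = 1.80257e-13
  π_2·p_2 = 0.33 × 0.00186425 = 0.000615202
  π_3·p_3 = 0.34 × 0.00191885 = 0.000652409
  π_4·p_4 = 0.11 × 2.60684e-05 = 2.86752e-06
Normaliser: 1.80257e-13 + 0.000615202 + 0.000652409 + 2.86752e-06 = 0.00127048
P(Supplier 3 | x₁, x₂) = 0.000652409 / 0.00127048 ≈ 0.514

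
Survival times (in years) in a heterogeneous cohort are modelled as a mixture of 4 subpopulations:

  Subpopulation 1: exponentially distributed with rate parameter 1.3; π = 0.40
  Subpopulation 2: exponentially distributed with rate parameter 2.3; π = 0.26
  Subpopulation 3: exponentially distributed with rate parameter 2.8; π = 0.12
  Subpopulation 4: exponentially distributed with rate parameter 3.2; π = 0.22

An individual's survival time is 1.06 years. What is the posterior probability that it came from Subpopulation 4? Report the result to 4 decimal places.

Apply Bayes' rule: the posterior for each component is proportional to its prior times its likelihood at x.
Component likelihoods at x = 1.06 years:
  p_1 = 1.3·e^(−1.3·1.06) = 1.3·e^(−1.3780) = 0.327707
  p_2 = 2.3·e^(−2.3·1.06) = 2.3·e^(−2.4380) = 0.200871
  p_3 = 2.8·e^(−2.8·1.06) = 2.8·e^(−2.9680) = 0.143937
  p_4 = 3.2·e^(−3.2·1.06) = 3.2·e^(−3.3920) = 0.107652
Prior × likelihood for each component:
  P(Z=1)·p_1 = 0.40 × 0.327707 = 0.131083
  P(Z=2)·p_2 = 0.26 × 0.200871 = 0.0522265
  P(Z=3)·p_3 = 0.12 × 0.143937 = 0.0172724
  P(Z=4)·p_4 = 0.22 × 0.107652 = 0.0236835
Sum: 0.131083 + 0.0522265 + 0.0172724 + 0.0236835 = 0.224265
Responsibility of Subpopulation 4: 0.0236835 / 0.224265 ≈ 0.1056

0.1056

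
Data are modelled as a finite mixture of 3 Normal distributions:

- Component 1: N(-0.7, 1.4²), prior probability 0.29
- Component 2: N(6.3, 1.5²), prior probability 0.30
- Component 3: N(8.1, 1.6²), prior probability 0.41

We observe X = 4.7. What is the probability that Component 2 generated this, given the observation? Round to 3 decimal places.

0.808

Apply Bayes' rule: the posterior for each component is proportional to its prior times its likelihood at x.
Normal densities:
  L_1 = 0.000167557
  L_2 = 0.150575
  L_3 = 0.0260756
Multiply by the mixture weights:
  π_1·L_1 = 0.29 × 0.000167557 = 4.85916e-05
  π_2·L_2 = 0.30 × 0.150575 = 0.0451726
  π_3·L_3 = 0.41 × 0.0260756 = 0.010691
Sum: 4.85916e-05 + 0.0451726 + 0.010691 = 0.0559122
P(Component 2 | data) = 0.0451726 / 0.0559122 ≈ 0.808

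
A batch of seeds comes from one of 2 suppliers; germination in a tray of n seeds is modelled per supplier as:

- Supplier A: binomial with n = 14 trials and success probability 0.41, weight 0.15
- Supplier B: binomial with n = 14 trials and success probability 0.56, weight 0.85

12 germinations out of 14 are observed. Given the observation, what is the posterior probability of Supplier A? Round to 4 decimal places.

Posterior ∝ prior × likelihood, so P(k | x) ∝ π_k f_k(x); normalise over all components.
Component likelihoods at x = 12 germinations out of 14:
  p_A = C(14,12)·0.41^12·0.59^2 = 91·2.25635e-05·0.3481 = 0.000714746
  p_B = C(14,12)·0.56^12·0.44^2 = 91·0.000951166·0.1936 = 0.0167573
Multiply by the mixture weights:
  π_A·p_A = 0.15 × 0.000714746 = 0.000107212
  π_B·p_B = 0.85 × 0.0167573 = 0.0142437
Denominator: 0.000107212 + 0.0142437 = 0.0143509
P(Supplier A | data) ≈ 0.0075

0.0075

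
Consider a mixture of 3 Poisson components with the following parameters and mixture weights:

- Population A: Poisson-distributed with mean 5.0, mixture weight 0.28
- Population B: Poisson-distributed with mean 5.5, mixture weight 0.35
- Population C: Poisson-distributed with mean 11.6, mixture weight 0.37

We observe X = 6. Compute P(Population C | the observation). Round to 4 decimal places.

0.1068

Posterior ∝ prior × likelihood, so P(k | x) ∝ π_k f_k(x); normalise over all components.
Evaluate each component's likelihood at the observed value:
  f_A = e^(−5.0)·5.0^6/6! = 0.146223
  f_B = e^(−5.5)·5.5^6/6! = 0.157117
  f_C = e^(−11.6)·11.6^6/6! = 0.031017
Prior × likelihood for each component:
  π_A·f_A = 0.28 × 0.146223 = 0.0409424
  π_B·f_B = 0.35 × 0.157117 = 0.0549911
  π_C·f_C = 0.37 × 0.031017 = 0.0114763
Denominator: 0.0409424 + 0.0549911 + 0.0114763 = 0.10741
P(Population C | x) ≈ 0.1068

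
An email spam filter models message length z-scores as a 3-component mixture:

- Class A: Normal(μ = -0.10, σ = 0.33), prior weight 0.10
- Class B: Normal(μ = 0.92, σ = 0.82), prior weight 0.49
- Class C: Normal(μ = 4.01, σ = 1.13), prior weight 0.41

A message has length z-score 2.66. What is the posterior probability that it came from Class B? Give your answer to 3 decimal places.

P(component k | x) = π_k·f_k(x) / marginal(x), where marginal(x) = Σ_j π_j·f_j(x).
Normal densities:
  f_A = (1/(0.33·√(2π)))·exp(−(2.66−-0.10)²/(2·0.33²)) = 1.208916·exp(-34.97521) = 7.8137e-16
  f_B = (1/(0.82·√(2π)))·exp(−(2.66−0.92)²/(2·0.82²)) = 0.486515·exp(-2.25134) = 0.0512097
  f_C = (1/(1.13·√(2π)))·exp(−(2.66−4.01)²/(2·1.13²)) = 0.353046·exp(-0.71364) = 0.172942
Multiply by the mixture weights:
  π_A·f_A = 0.10 × 7.8137e-16 = 7.8137e-17
  π_B·f_B = 0.49 × 0.0512097 = 0.0250928
  π_C·f_C = 0.41 × 0.172942 = 0.0709062
Evidence: 7.8137e-17 + 0.0250928 + 0.0709062 = 0.095999
P(Class B | 2.66) ≈ 0.261

0.261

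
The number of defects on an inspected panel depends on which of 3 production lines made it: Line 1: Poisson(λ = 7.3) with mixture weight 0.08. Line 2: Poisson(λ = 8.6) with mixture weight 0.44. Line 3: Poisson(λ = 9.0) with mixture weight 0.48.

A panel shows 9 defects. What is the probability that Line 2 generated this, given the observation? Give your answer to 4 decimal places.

0.4437

P(component k | x) = P(Z=k)·f_k(x) / marginal(x), where marginal(x) = Σ_j P(Z=j)·f_j(x).
Evaluate each component's likelihood at the observed value:
  f_1 = 0.109596
  f_2 = 0.130554
  f_3 = 0.131756
Multiply by the mixture weights:
  P(Z=1)·f_1 = 0.08 × 0.109596 = 0.00876765
  P(Z=2)·f_2 = 0.44 × 0.130554 = 0.0574438
  P(Z=3)·f_3 = 0.48 × 0.131756 = 0.0632427
Sum: 0.00876765 + 0.0574438 + 0.0632427 = 0.129454
P(Line 2 | x) ≈ 0.4437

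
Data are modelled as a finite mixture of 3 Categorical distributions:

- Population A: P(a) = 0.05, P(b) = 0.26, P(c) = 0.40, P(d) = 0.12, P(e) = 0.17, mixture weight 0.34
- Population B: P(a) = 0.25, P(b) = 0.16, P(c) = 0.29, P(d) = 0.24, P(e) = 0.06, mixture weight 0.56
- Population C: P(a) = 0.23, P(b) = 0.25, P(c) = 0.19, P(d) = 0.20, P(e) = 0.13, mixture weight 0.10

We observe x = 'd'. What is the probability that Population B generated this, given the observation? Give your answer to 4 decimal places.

Apply Bayes' rule: the posterior for each component is proportional to its prior times its likelihood at x.
Component likelihoods at x = 'd':
  f_A = P(d | comp) = 0.12
  f_B = P(d | comp) = 0.24
  f_C = P(d | comp) = 0.20
Unnormalised posteriors:
  P(Z=A)·f_A = 0.34 × 0.12 = 0.0408
  P(Z=B)·f_B = 0.56 × 0.24 = 0.1344
  P(Z=C)·f_C = 0.10 × 0.2 = 0.02
Evidence: 0.0408 + 0.1344 + 0.02 = 0.1952
P(Population B | data) ≈ 0.6885

0.6885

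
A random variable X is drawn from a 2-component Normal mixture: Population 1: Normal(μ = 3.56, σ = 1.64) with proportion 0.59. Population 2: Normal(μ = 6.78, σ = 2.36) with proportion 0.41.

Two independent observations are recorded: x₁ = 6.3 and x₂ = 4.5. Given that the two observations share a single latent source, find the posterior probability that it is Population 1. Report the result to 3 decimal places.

0.505

P(component k | x) = P(Z=k)·f_k(x) / marginal(x), where marginal(x) = Σ_j P(Z=j)·f_j(x).
Since both observations come from the same component, the likelihood for component k is f_k(x₁)·f_k(x₂).
  f_1 = [0.0602467] × [0.206409] = 0.0124354
  f_2 = [0.165583] × [0.106004] = 0.0175525
Unnormalised posteriors:
  P(Z=1)·f_1 = 0.59 × 0.0124354 = 0.00733691
  P(Z=2)·f_2 = 0.41 × 0.0175525 = 0.00719652
Evidence: 0.00733691 + 0.00719652 = 0.0145334
Responsibility of Population 1: 0.00733691 / 0.0145334 ≈ 0.505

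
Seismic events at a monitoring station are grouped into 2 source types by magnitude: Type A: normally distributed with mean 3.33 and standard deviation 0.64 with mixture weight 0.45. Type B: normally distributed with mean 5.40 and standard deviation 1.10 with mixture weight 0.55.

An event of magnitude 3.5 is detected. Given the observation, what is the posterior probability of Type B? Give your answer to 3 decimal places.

P(component k | x) = P(Z=k)·f_k(x) / marginal(x), where marginal(x) = Σ_j P(Z=j)·f_j(x).
Normal densities:
  f_A = (1/(0.64·√(2π)))·exp(−(3.5−3.33)²/(2·0.64²)) = 0.623347·exp(-0.03528) = 0.60174
  f_B = (1/(1.10·√(2π)))·exp(−(3.5−5.40)²/(2·1.10²)) = 0.362675·exp(-1.49174) = 0.0815952
Unnormalised posteriors:
  P(Z=A)·f_A = 0.45 × 0.60174 = 0.270783
  P(Z=B)·f_B = 0.55 × 0.0815952 = 0.0448774
Normaliser: 0.270783 + 0.0448774 = 0.31566
P(Type B | data) ≈ 0.142

0.142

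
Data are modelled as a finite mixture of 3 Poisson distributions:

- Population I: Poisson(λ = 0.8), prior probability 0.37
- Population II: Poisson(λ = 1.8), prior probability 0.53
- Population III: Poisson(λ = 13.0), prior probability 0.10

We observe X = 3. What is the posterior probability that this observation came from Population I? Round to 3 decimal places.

By Bayes' theorem, P(k | x) = π_k f_k(x) / Σ_j π_j f_j(x).
Poisson probabilities:
  L_I = 0.0383427
  L_II = 0.160671
  L_III = 0.000827657
Multiply by the mixture weights:
  π_I·L_I = 0.37 × 0.0383427 = 0.0141868
  π_II·L_II = 0.53 × 0.160671 = 0.0851554
  π_III·L_III = 0.10 × 0.000827657 = 8.27657e-05
Normaliser: 0.0141868 + 0.0851554 + 8.27657e-05 = 0.099425
P(Population I | the observation) = 0.0141868 / 0.099425 ≈ 0.143

0.143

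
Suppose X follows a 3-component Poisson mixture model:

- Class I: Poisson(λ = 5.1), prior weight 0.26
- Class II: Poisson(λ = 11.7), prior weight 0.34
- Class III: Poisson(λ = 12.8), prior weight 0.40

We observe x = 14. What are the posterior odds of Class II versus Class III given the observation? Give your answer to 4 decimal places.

Since P(k|x) ∝ w_k f_k(x), the posterior odds are w_i f_i(x) / (w_j f_j(x)).
Component likelihoods at x = 14:
  p_I = e^(−5.1)·5.1^14/14! = 0.000563212
  p_II = e^(−11.7)·11.7^14/14! = 0.0856936
  p_III = e^(−12.8)·12.8^14/14! = 0.10036
Odds = (0.34/0.40) × (0.0856936/0.10036) = 0.85 × 0.85386 ≈ 0.7258

0.7258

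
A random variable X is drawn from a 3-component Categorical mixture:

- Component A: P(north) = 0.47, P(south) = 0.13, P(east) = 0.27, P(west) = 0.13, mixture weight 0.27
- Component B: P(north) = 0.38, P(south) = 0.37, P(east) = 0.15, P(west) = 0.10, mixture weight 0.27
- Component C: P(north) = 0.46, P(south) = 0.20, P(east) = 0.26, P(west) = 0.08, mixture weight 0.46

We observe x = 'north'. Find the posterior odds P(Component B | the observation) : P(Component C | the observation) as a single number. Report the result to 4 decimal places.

0.4849

Only the two components matter; the odds are (w_i f_i(x)) / (w_j f_j(x)).
Component likelihoods at x = 'north':
  f_A = 0.47
  f_B = 0.38
  f_C = 0.46
0.1026 / 0.2116 ≈ 0.4849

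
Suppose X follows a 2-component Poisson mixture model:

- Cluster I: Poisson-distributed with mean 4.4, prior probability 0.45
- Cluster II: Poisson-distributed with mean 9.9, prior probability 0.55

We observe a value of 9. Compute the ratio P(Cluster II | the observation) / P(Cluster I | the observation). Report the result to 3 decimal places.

7.382

The posterior odds equal the prior odds times the likelihood ratio: (π_i/π_j)·(f_i(x)/f_j(x)).
Evaluate each component's likelihood at the observed value:
  f_I = 0.020913
  f_II = 0.12631
Posterior odds = (π_II·f_II) / (π_I·f_I) = (0.55·0.12631) / (0.45·0.020913) = 0.0694706 / 0.00941083 ≈ 7.382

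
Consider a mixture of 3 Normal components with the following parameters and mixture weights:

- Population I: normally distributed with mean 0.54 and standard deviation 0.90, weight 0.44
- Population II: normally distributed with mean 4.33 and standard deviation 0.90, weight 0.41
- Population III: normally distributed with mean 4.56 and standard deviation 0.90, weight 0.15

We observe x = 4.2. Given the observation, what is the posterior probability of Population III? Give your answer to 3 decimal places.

0.254

Posterior ∝ prior × likelihood, so P(k | x) ∝ π_k f_k(x); normalise over all components.
Normal densities:
  f_I = (1/(0.90·√(2π)))·exp(−(4.2−0.54)²/(2·0.90²)) = 0.443269·exp(-8.26889) = 0.000113641
  f_II = (1/(0.90·√(2π)))·exp(−(4.2−4.33)²/(2·0.90²)) = 0.443269·exp(-0.01043) = 0.438669
  f_III = (1/(0.90·√(2π)))·exp(−(4.2−4.56)²/(2·0.90²)) = 0.443269·exp(-0.08000) = 0.409189
Unnormalised posteriors:
  π_I·f_I = 0.44 × 0.000113641 = 5.0002e-05
  π_II·f_II = 0.41 × 0.438669 = 0.179854
  π_III·f_III = 0.15 × 0.409189 = 0.0613784
Marginal: 5.0002e-05 + 0.179854 + 0.0613784 = 0.241283
P(Population III | 4.2) ≈ 0.254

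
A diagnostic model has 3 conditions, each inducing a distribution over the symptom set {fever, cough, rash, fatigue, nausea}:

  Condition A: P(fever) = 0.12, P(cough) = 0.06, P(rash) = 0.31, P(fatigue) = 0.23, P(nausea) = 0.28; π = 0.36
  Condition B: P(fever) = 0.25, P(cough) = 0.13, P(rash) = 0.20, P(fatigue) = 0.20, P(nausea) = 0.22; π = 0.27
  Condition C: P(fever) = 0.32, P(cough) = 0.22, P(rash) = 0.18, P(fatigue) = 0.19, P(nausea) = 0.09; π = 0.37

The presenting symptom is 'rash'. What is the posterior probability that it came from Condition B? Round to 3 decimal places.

0.233

Apply Bayes' rule: the posterior for each component is proportional to its prior times its likelihood at x.
Component likelihoods at x = 'rash':
  f_A = P(rash | comp) = 0.31
  f_B = P(rash | comp) = 0.20
  f_C = P(rash | comp) = 0.18
Weight by the priors:
  π_A·f_A = 0.36 × 0.31 = 0.1116
  π_B·f_B = 0.27 × 0.2 = 0.054
  π_C·f_C = 0.37 × 0.18 = 0.0666
Denominator: 0.1116 + 0.054 + 0.0666 = 0.2322
P(Condition B | 'rash') = 0.054 / 0.2322 ≈ 0.233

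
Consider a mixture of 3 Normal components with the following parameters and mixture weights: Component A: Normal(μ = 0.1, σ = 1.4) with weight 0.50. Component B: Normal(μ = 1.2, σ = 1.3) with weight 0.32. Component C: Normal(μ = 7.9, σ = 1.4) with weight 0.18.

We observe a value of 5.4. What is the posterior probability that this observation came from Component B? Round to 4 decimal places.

The responsibility of component k is π_k f_k(x) divided by Σ_j π_j f_j(x).
Normal densities:
  p_A = 0.000220144
  p_B = 0.00166116
  p_C = 0.057856
Multiply by the mixture weights:
  π_A·p_A = 0.50 × 0.000220144 = 0.000110072
  π_B·p_B = 0.32 × 0.00166116 = 0.000531572
  π_C·p_C = 0.18 × 0.057856 = 0.0104141
Sum: 0.000110072 + 0.000531572 + 0.0104141 = 0.0110557
P(Component B | the observation) = 0.000531572 / 0.0110557 ≈ 0.0481

0.0481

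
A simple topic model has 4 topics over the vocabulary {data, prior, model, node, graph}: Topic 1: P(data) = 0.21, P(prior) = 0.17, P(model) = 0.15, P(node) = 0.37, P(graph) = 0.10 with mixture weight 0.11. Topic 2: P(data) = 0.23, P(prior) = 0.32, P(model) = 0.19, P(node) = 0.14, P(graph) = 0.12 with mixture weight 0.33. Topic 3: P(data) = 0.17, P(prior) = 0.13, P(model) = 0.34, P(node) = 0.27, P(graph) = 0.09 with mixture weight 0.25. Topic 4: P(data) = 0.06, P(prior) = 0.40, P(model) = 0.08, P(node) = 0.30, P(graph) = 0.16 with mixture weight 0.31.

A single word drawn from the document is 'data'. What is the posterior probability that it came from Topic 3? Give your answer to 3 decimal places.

0.265

The responsibility of component k is w_k f_k(x) divided by Σ_j w_j f_j(x).
Categorical probabilities:
  f_1 = P(data | comp) = 0.21
  f_2 = P(data | comp) = 0.23
  f_3 = P(data | comp) = 0.17
  f_4 = P(data | comp) = 0.06
Multiply by the mixture weights:
  w_1·f_1 = 0.11 × 0.21 = 0.0231
  w_2·f_2 = 0.33 × 0.23 = 0.0759
  w_3·f_3 = 0.25 × 0.17 = 0.0425
  w_4·f_4 = 0.31 × 0.06 = 0.0186
Denominator: 0.0231 + 0.0759 + 0.0425 + 0.0186 = 0.1601
Responsibility of Topic 3: 0.0425 / 0.1601 ≈ 0.265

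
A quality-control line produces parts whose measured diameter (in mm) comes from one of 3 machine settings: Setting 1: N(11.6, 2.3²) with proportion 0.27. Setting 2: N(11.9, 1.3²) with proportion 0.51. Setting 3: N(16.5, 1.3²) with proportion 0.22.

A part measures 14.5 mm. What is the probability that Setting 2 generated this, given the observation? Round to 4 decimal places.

0.3362

Apply Bayes' rule: the posterior for each component is proportional to its prior times its likelihood at x.
Evaluate each component's likelihood at the observed value:
  p_1 = 0.0783363
  p_2 = 0.0415315
  p_3 = 0.0939742
Unnormalised posteriors:
  w_1·p_1 = 0.27 × 0.0783363 = 0.0211508
  w_2·p_2 = 0.51 × 0.0415315 = 0.0211811
  w_3·p_3 = 0.22 × 0.0939742 = 0.0206743
Denominator: 0.0211508 + 0.0211811 + 0.0206743 = 0.0630062
P(Setting 2 | x) ≈ 0.3362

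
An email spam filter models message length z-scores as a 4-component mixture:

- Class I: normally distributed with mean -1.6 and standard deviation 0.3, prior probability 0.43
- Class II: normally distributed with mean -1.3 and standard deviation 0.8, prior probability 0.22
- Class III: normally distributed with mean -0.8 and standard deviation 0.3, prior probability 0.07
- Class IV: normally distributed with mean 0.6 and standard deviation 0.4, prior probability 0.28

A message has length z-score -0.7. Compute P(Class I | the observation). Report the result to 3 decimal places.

Apply Bayes' rule: the posterior for each component is proportional to its prior times its likelihood at x.
Evaluate each component's likelihood at the observed value:
  L_I = (1/(0.3·√(2π)))·exp(−(-0.7−-1.6)²/(2·0.3²)) = 1.329808·exp(-4.50000) = 0.0147728
  L_II = (1/(0.8·√(2π)))·exp(−(-0.7−-1.3)²/(2·0.8²)) = 0.498678·exp(-0.28125) = 0.376422
  L_III = (1/(0.3·√(2π)))·exp(−(-0.7−-0.8)²/(2·0.3²)) = 1.329808·exp(-0.05556) = 1.25794
  L_IV = (1/(0.4·√(2π)))·exp(−(-0.7−0.6)²/(2·0.4²)) = 0.997356·exp(-5.28125) = 0.00507262
Multiply by the mixture weights:
  P(Z=I)·L_I = 0.43 × 0.0147728 = 0.00635232
  P(Z=II)·L_II = 0.22 × 0.376422 = 0.0828128
  P(Z=III)·L_III = 0.07 × 1.25794 = 0.0880561
  P(Z=IV)·L_IV = 0.28 × 0.00507262 = 0.00142033
Denominator: 0.00635232 + 0.0828128 + 0.0880561 + 0.00142033 = 0.178642
So the posterior for Class I is 0.00635232 / 0.178642 ≈ 0.036.

0.036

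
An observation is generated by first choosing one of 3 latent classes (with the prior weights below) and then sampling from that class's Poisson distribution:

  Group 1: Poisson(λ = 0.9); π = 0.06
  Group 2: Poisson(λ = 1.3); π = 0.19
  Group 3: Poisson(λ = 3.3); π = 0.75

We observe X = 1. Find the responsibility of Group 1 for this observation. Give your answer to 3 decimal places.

0.122

Apply Bayes' rule: the posterior for each component is proportional to its prior times its likelihood at x.
Poisson probabilities:
  p_1 = e^(−0.9)·0.9^1/1! = 0.365913
  p_2 = e^(−1.3)·1.3^1/1! = 0.354291
  p_3 = e^(−3.3)·3.3^1/1! = 0.121714
Unnormalised posteriors:
  P(Z=1)·p_1 = 0.06 × 0.365913 = 0.0219548
  P(Z=2)·p_2 = 0.19 × 0.354291 = 0.0673154
  P(Z=3)·p_3 = 0.75 × 0.121714 = 0.0912858
Marginal: 0.0219548 + 0.0673154 + 0.0912858 = 0.180556
P(Group 1 | 1) = 0.0219548 / 0.180556 ≈ 0.122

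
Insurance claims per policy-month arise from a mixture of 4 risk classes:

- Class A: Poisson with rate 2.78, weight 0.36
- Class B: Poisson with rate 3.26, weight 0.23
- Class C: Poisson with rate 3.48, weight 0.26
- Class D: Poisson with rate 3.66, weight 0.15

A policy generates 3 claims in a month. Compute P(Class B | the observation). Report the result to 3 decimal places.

Posterior ∝ prior × likelihood, so P(k | x) ∝ w_k f_k(x); normalise over all components.
Component likelihoods at x = 3 claims:
  p_A = e^(−2.78)·2.78^3/3! = 0.222149
  p_B = e^(−3.26)·3.26^3/3! = 0.221667
  p_C = e^(−3.48)·3.48^3/3! = 0.216392
  p_D = e^(−3.66)·3.66^3/3! = 0.210268
Multiply by the mixture weights:
  w_A·p_A = 0.36 × 0.222149 = 0.0799737
  w_B·p_B = 0.23 × 0.221667 = 0.0509835
  w_C·p_C = 0.26 × 0.216392 = 0.056262
  w_D·p_D = 0.15 × 0.210268 = 0.0315403
Evidence: 0.0799737 + 0.0509835 + 0.056262 + 0.0315403 = 0.218759
Responsibility of Class B: 0.0509835 / 0.218759 ≈ 0.233

0.233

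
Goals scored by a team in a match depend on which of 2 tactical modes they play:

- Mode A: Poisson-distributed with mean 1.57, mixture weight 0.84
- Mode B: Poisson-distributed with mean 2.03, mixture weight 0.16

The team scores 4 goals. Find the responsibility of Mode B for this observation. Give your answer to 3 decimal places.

P(component k | x) = π_k·f_k(x) / marginal(x), where marginal(x) = Σ_j π_j·f_j(x).
Poisson probabilities:
  f_A = 0.0526678
  f_B = 0.0929298
Multiply by the mixture weights:
  π_A·f_A = 0.84 × 0.0526678 = 0.0442409
  π_B·f_B = 0.16 × 0.0929298 = 0.0148688
Evidence: 0.0442409 + 0.0148688 = 0.0591097
Responsibility of Mode B: 0.0148688 / 0.0591097 ≈ 0.252

0.252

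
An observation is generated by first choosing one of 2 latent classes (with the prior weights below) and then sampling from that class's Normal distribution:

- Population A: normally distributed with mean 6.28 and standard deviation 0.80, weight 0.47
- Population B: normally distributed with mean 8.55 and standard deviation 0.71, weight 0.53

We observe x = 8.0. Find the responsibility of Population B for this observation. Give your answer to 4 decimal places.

Posterior ∝ prior × likelihood, so P(k | x) ∝ π_k f_k(x); normalise over all components.
Evaluate each component's likelihood at the observed value:
  f_A = 0.0494376
  f_B = 0.416242
Unnormalised posteriors:
  π_A·f_A = 0.47 × 0.0494376 = 0.0232356
  π_B·f_B = 0.53 × 0.416242 = 0.220608
Normaliser: 0.0232356 + 0.220608 = 0.243844
Responsibility of Population B: 0.220608 / 0.243844 ≈ 0.9047

0.9047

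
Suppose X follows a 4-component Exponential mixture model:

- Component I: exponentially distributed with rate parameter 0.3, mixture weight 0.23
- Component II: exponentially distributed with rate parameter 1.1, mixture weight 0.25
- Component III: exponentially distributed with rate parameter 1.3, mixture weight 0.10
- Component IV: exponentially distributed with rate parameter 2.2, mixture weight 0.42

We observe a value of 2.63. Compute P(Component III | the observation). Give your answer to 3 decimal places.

0.079

Apply Bayes' rule: the posterior for each component is proportional to its prior times its likelihood at x.
Component likelihoods at x = 2.63:
  p_I = 0.13629
  p_II = 0.0609507
  p_III = 0.0425687
  p_IV = 0.00675452
Weight by the priors:
  π_I·p_I = 0.23 × 0.13629 = 0.0313466
  π_II·p_II = 0.25 × 0.0609507 = 0.0152377
  π_III·p_III = 0.10 × 0.0425687 = 0.00425687
  π_IV·p_IV = 0.42 × 0.00675452 = 0.0028369
Marginal: 0.0313466 + 0.0152377 + 0.00425687 + 0.0028369 = 0.0536781
P(Component III | data) ≈ 0.079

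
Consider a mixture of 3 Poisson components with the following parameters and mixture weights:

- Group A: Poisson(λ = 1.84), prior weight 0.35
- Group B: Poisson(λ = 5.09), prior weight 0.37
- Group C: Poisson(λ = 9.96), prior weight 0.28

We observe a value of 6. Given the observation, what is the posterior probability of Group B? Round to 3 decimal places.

0.724

The responsibility of component k is π_k f_k(x) divided by Σ_j π_j f_j(x).
Component likelihoods at x = 6:
  L_A = 0.00855998
  L_B = 0.148736
  L_C = 0.0640694
Unnormalised posteriors:
  π_A·L_A = 0.35 × 0.00855998 = 0.00299599
  π_B·L_B = 0.37 × 0.148736 = 0.0550322
  π_C·L_C = 0.28 × 0.0640694 = 0.0179394
Denominator: 0.00299599 + 0.0550322 + 0.0179394 = 0.0759676
P(Group B | data) = 0.0550322 / 0.0759676 ≈ 0.724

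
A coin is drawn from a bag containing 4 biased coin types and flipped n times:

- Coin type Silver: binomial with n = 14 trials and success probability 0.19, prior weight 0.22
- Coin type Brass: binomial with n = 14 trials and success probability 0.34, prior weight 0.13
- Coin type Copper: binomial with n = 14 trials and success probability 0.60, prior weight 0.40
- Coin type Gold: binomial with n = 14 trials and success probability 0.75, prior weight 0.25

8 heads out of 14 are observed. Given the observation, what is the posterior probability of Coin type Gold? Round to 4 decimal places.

By Bayes' theorem, P(k | x) = P(Z=k) f_k(x) / Σ_j P(Z=j) f_j(x).
Evaluate each component's likelihood at the observed value:
  f_Silver = 0.00144044
  f_Brass = 0.0443252
  f_Copper = 0.206598
  f_Gold = 0.0733982
Unnormalised posteriors:
  P(Z=Silver)·f_Silver = 0.22 × 0.00144044 = 0.000316896
  P(Z=Brass)·f_Brass = 0.13 × 0.0443252 = 0.00576227
  P(Z=Copper)·f_Copper = 0.40 × 0.206598 = 0.082639
  P(Z=Gold)·f_Gold = 0.25 × 0.0733982 = 0.0183496
Marginal: 0.000316896 + 0.00576227 + 0.082639 + 0.0183496 = 0.107068
P(Coin type Gold | data) = 0.0183496 / 0.107068 ≈ 0.1714

0.1714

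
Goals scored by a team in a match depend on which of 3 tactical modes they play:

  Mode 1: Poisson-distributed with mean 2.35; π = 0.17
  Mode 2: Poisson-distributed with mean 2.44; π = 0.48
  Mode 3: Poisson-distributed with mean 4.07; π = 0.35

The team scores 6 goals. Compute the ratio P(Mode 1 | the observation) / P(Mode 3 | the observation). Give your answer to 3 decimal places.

0.101

Only the two components matter; the odds are (w_i f_i(x)) / (w_j f_j(x)).
Poisson probabilities:
  p_1 = 0.0223091
  p_2 = 0.0255463
  p_3 = 0.107809
0.00379255 / 0.0377332 ≈ 0.101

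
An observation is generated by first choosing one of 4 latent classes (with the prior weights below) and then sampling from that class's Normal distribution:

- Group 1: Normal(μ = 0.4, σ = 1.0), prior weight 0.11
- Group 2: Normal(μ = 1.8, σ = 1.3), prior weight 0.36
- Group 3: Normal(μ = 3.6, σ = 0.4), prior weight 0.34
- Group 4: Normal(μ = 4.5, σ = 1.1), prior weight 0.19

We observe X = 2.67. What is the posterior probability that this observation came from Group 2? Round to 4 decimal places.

Posterior ∝ prior × likelihood, so P(k | x) ∝ P(Z=k) f_k(x); normalise over all components.
Component likelihoods at x = 2.67:
  L_1 = 0.030337
  L_2 = 0.245309
  L_3 = 0.0668396
  L_4 = 0.0908912
Prior × likelihood for each component:
  P(Z=1)·L_1 = 0.11 × 0.030337 = 0.00333707
  P(Z=2)·L_2 = 0.36 × 0.245309 = 0.0883111
  P(Z=3)·L_3 = 0.34 × 0.0668396 = 0.0227254
  P(Z=4)·L_4 = 0.19 × 0.0908912 = 0.0172693
Denominator: 0.00333707 + 0.0883111 + 0.0227254 + 0.0172693 = 0.131643
P(Group 2 | x) ≈ 0.6708

0.6708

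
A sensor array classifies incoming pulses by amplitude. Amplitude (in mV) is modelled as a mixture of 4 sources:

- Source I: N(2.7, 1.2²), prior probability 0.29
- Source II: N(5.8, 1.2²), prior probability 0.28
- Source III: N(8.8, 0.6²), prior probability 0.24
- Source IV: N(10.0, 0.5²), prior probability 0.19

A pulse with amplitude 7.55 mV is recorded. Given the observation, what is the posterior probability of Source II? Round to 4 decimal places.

The responsibility of component k is P(Z=k) f_k(x) divided by Σ_j P(Z=j) f_j(x).
Component likelihoods at x = 7.55 mV:
  L_I = (1/(1.2·√(2π)))·exp(−(7.55−2.7)²/(2·1.2²)) = 0.332452·exp(-8.16753) = 9.43221e-05
  L_II = (1/(1.2·√(2π)))·exp(−(7.55−5.8)²/(2·1.2²)) = 0.332452·exp(-1.06337) = 0.114793
  L_III = (1/(0.6·√(2π)))·exp(−(7.55−8.8)²/(2·0.6²)) = 0.664904·exp(-2.17014) = 0.0759066
  L_IV = (1/(0.5·√(2π)))·exp(−(7.55−10.0)²/(2·0.5²)) = 0.797885·exp(-12.00500) = 4.87792e-06
Unnormalised posteriors:
  P(Z=I)·L_I = 0.29 × 9.43221e-05 = 2.73534e-05
  P(Z=II)·L_II = 0.28 × 0.114793 = 0.0321419
  P(Z=III)·L_III = 0.24 × 0.0759066 = 0.0182176
  P(Z=IV)·L_IV = 0.19 × 4.87792e-06 = 9.26805e-07
Sum: 2.73534e-05 + 0.0321419 + 0.0182176 + 9.26805e-07 = 0.0503878
So the posterior for Source II is 0.0321419 / 0.0503878 ≈ 0.6379.

0.6379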